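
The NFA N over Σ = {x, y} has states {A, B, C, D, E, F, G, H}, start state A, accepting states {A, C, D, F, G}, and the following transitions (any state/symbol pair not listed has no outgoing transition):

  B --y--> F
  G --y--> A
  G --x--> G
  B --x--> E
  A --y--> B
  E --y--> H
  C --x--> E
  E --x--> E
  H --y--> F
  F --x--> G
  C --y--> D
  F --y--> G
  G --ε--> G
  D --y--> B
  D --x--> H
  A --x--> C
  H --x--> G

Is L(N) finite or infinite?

infinite

State E is reachable from the start and can reach an accepting state, and it lies on the cycle E → E.
Traversing that cycle any number of times yields accepted strings of unbounded length, so the language is infinite.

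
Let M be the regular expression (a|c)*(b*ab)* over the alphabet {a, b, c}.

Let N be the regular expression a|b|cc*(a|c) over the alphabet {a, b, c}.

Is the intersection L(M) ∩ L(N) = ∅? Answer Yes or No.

No

The string a is accepted by both M and N.
Hence L(M) ∩ L(N) ≠ ∅.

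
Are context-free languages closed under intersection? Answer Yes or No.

No

{aⁿbⁿcᵐ : m,n≥0} and {aᵐbⁿcⁿ : m,n≥0} are both context-free, but their intersection {aⁿbⁿcⁿ : n≥0} is not (pumping lemma).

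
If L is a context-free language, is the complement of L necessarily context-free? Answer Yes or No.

CFLs are closed under union, so if they were also closed under complement they would be closed under intersection by De Morgan (L₁ ∩ L₂ is the complement of the union of the complements). But {aⁿbⁿcᵐ} ∩ {aᵐbⁿcⁿ} = {aⁿbⁿcⁿ} is not context-free although both operands are.

No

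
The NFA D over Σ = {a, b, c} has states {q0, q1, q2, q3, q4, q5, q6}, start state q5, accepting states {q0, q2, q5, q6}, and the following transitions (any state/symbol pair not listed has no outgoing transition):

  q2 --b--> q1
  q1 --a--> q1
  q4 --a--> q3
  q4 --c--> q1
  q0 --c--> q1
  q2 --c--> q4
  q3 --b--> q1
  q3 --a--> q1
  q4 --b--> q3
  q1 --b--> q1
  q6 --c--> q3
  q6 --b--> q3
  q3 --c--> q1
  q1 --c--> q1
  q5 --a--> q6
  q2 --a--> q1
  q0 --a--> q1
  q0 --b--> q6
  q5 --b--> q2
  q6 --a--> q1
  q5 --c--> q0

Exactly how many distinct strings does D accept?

5

The useful subgraph on states {q0, q2, q5, q6} is acyclic, so L(D) is finite; the longest accepting path visits 3 useful states, giving maximum string length 2.
Counting accepting paths from q5 by length: 1 of length 0, 3 of length 1, 1 of length 2. Total 5.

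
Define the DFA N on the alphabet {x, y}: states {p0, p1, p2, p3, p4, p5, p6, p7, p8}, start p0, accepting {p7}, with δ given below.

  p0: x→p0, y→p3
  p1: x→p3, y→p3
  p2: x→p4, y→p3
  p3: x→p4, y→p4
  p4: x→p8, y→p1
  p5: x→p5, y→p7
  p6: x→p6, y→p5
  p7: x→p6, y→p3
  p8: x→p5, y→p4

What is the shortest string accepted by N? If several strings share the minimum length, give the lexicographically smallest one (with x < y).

yxxxy

A breadth-first search from p0 reaches an accepting state first via the path p0 → p3 → p4 → p8 → p5 → p7 on input yxxxy.
No string of length < 5 is accepted (BFS exhausts all shorter strings without reaching an accepting state), and yxxxy is the lexicographically least accepting string of length 5.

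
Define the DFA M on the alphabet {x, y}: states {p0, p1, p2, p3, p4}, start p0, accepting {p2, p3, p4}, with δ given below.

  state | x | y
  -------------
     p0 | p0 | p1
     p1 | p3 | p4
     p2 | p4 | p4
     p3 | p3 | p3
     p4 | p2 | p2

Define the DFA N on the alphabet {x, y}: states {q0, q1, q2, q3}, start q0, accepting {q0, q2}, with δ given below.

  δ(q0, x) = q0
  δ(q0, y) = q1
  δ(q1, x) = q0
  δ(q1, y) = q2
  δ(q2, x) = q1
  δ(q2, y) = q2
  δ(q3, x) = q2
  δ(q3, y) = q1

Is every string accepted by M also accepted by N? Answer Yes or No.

No

The string yxy is in L(M) but not in L(N).
So L(M) ⊄ L(N).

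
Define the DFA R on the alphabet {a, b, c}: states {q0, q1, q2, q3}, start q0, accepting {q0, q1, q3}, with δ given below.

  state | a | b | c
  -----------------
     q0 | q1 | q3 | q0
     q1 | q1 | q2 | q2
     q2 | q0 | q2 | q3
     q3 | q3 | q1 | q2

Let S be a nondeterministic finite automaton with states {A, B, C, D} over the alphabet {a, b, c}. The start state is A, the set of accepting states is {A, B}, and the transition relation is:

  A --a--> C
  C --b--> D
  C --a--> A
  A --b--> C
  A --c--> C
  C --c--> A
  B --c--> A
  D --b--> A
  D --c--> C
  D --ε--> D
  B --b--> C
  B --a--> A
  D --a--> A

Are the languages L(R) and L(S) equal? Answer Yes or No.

The string a is accepted by R but rejected by S.
So L(R) ≠ L(S).

No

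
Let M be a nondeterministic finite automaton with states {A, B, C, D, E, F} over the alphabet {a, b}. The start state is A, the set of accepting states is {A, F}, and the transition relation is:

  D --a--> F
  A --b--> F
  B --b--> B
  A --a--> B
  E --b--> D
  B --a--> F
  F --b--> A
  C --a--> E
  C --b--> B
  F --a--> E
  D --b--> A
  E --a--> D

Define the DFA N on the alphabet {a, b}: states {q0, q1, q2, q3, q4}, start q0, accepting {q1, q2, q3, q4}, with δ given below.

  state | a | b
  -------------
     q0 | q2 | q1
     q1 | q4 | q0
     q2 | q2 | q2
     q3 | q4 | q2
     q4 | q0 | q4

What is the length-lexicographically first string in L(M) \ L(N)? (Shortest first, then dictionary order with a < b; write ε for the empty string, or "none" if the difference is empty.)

ε

The empty string ε is accepted by M but not by N.
Since ε is the unique shortest string, it is the required witness.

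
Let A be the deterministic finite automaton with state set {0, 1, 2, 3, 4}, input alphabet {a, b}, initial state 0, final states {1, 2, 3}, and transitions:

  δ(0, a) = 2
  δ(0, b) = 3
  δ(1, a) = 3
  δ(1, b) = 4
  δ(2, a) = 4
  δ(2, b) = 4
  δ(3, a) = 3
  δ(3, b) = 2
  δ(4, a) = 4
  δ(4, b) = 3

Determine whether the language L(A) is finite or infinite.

infinite

State 2 is reachable from the start and can reach an accepting state, and it lies on the cycle 2 → 4 → 3 → 2.
Traversing that cycle any number of times yields accepted strings of unbounded length, so the language is infinite.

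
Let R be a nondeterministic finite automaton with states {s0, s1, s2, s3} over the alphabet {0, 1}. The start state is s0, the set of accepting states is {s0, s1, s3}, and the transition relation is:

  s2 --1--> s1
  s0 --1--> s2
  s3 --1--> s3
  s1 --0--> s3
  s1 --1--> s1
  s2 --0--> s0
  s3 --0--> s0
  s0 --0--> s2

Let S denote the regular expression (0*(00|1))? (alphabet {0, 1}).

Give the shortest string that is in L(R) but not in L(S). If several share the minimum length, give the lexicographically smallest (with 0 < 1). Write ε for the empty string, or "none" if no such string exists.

The string 10 is accepted by R but not by S.
No shorter string lies in the difference, and 10 is the lexicographically first length-2 string in L(R) \ L(S).

10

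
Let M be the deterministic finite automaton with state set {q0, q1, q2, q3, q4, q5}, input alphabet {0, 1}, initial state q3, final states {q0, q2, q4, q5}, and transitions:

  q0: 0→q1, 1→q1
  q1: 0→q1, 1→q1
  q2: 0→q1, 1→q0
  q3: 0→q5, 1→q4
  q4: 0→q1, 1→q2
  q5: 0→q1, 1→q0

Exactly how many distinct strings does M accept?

The useful subgraph on states {q0, q2, q3, q4, q5} is acyclic, so L(M) is finite; the longest accepting path visits 4 useful states, giving maximum string length 3.
Counting accepting paths from q3 by length: 2 of length 1, 2 of length 2, 1 of length 3. Total 5.

5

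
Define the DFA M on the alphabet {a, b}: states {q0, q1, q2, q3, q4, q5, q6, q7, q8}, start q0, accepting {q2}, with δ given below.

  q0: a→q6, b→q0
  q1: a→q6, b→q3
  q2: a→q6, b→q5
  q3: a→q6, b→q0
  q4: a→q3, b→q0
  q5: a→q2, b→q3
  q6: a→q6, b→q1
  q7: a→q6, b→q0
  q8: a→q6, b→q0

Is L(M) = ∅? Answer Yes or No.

The states reachable from the start state are {q0, q1, q3, q6}.
None of the accepting states {q2} is reachable, so no string is accepted and L(M) = ∅.

Yes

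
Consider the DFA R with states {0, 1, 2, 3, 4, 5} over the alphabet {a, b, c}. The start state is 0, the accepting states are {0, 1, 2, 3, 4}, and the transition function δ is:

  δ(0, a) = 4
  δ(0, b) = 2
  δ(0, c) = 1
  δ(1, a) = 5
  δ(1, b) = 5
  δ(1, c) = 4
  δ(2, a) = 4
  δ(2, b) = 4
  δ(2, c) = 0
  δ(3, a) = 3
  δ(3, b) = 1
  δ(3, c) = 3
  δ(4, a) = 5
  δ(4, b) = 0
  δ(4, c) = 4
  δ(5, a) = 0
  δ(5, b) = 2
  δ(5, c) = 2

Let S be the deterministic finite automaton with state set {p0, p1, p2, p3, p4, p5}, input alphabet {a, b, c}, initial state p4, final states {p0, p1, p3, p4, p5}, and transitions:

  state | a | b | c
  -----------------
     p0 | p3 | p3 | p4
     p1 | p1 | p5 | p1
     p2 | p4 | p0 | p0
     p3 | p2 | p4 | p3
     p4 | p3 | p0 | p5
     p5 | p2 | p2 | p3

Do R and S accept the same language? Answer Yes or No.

Yes

Exploring the product automaton R × S from the start pair (0, p4), following both machines on each input symbol, reaches 5 state pairs: (0, p4), (4, p3), (2, p0), (1, p5), (5, p2).
R accepts in {0, 1, 2, 3, 4} and S accepts in {p0, p1, p3, p4, p5}. In every reachable pair the two components are either both accepting — (0, p4), (4, p3), (2, p0), (1, p5) — or both non-accepting, so no string is accepted by exactly one of the machines: L(R) \ L(S) and L(S) \ L(R) are both empty.
Hence every string is accepted by R iff it is accepted by S, and the two languages coincide.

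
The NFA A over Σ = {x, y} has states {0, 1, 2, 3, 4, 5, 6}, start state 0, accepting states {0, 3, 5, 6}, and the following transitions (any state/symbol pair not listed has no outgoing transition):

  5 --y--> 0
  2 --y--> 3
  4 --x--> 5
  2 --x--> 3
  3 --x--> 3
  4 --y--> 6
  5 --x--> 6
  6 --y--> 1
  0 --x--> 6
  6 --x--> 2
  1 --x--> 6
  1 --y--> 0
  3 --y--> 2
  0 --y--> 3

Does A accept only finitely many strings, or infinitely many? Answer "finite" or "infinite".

infinite

State 3 is reachable from the start and can reach an accepting state, and it lies on the cycle 3 → 2 → 3.
Traversing that cycle any number of times yields accepted strings of unbounded length, so the language is infinite.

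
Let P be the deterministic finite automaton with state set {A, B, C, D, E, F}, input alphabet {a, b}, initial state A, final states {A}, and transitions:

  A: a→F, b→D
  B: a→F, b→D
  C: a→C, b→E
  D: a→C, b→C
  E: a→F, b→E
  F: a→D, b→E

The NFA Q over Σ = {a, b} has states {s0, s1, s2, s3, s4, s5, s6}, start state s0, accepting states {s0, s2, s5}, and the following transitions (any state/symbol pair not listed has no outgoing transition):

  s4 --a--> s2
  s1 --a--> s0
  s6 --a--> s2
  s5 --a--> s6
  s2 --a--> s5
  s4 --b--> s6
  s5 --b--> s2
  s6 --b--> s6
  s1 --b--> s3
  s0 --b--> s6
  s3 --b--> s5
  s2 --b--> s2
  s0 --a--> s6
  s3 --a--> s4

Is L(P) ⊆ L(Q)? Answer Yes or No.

Yes

Exploring the product automaton P × Q from the start pair (A, s0), following both machines on each input symbol, reaches 12 state pairs: (A, s0), (F, s6), (D, s6), (D, s2), (E, s6), (C, s2), (C, s6), (C, s5), (F, s2), (E, s2), (D, s5), (F, s5).
P accepts in {A} and Q accepts in {s0, s2, s5}. The reachable pairs whose P-component is accepting are (A, s0); in each of them the Q-component is accepting too, so the product for L(P) \ L(Q) (P-component accepting, Q-component rejecting) has no reachable accepting pair and the difference is empty.
Hence every string in L(P) is also in L(Q).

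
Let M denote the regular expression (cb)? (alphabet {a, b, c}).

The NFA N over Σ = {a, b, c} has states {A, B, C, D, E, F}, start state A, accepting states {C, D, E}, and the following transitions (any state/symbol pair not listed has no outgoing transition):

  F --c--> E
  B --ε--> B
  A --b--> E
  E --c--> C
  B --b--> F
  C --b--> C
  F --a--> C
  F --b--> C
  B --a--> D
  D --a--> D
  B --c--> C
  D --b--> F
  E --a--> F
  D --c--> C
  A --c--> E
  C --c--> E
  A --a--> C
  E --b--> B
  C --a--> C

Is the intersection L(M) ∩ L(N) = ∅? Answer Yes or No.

Yes

Converting the expression M to a DFA (subset construction, then merging equivalent states) gives the minimal DFA with states {m0, m1, m2, m3}, start state m0, accepting states {m0, m3} and transitions m0: a→m1, b→m1, c→m2; m1: a→m1, b→m1, c→m1; m2: a→m1, b→m3, c→m1; m3: a→m1, b→m1, c→m1.
Exploring the product automaton M × N from the start pair (m0, A), following both machines on each input symbol, reaches 8 state pairs: (m0, A), (m1, C), (m1, E), (m2, E), (m1, F), (m1, B), (m3, B), (m1, D).
M accepts in {m0, m3} and N accepts in {C, D, E}; no reachable pair has both components accepting, so no string drives both machines to acceptance simultaneously and L(M) ∩ L(N) = ∅.
So no string is accepted by both, and the intersection is empty.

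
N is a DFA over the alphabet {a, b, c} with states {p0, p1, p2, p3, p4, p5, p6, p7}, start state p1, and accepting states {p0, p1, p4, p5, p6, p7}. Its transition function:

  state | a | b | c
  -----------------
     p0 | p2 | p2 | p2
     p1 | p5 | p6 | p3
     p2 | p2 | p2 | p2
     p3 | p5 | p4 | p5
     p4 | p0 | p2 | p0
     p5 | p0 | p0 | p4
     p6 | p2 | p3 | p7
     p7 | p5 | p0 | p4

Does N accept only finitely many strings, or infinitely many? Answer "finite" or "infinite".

The useful states (reachable from p1 and able to reach an accepting state) are {p0, p1, p3, p4, p5, p6, p7}.
Restricted to these states the transition graph has no cycle, so every accepting path has bounded length and L is finite.

finite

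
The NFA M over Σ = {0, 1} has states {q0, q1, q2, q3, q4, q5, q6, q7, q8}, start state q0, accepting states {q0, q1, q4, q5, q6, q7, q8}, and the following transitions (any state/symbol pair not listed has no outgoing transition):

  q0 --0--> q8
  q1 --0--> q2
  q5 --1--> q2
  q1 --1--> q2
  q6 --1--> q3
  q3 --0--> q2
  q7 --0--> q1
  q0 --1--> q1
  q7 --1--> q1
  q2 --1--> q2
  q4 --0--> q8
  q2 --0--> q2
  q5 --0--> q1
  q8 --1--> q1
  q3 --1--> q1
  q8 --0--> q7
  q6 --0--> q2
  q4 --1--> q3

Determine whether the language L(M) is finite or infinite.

The useful states (reachable from q0 and able to reach an accepting state) are {q0, q1, q7, q8}.
Restricted to these states the transition graph has no cycle, so every accepting path has bounded length and L is finite.

finite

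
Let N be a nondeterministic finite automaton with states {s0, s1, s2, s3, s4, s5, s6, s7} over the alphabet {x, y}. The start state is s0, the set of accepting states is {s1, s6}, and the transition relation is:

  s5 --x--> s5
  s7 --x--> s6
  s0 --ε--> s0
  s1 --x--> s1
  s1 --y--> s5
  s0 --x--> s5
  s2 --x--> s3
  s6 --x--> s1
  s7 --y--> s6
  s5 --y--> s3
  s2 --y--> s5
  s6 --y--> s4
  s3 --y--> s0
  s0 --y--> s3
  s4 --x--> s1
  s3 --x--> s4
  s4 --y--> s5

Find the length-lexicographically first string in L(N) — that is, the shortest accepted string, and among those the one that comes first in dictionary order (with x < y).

A breadth-first search from s0 reaches an accepting state first via the path s0 → s3 → s4 → s1 on input yxx.
No string of length < 3 is accepted (BFS exhausts all shorter strings without reaching an accepting state), and yxx is the lexicographically least accepting string of length 3.

yxx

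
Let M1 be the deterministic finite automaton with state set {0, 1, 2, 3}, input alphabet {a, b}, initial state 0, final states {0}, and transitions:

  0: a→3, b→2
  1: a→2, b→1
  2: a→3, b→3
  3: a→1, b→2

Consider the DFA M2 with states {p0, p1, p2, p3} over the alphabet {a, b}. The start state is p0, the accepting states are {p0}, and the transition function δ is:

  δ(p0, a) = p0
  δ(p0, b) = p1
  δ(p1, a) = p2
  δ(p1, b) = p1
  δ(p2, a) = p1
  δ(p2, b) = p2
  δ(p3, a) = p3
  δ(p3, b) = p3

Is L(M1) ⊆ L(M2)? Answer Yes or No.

Exploring the product automaton M1 × M2 from the start pair (0, p0), following both machines on each input symbol, reaches 10 state pairs: (0, p0), (3, p0), (2, p1), (1, p0), (3, p2), (3, p1), (2, p0), (1, p1), (2, p2), (1, p2).
M1 accepts in {0} and M2 accepts in {p0}. The reachable pairs whose M1-component is accepting are (0, p0); in each of them the M2-component is accepting too, so the product for L(M1) \ L(M2) (M1-component accepting, M2-component rejecting) has no reachable accepting pair and the difference is empty.
Hence every string in L(M1) is also in L(M2).

Yes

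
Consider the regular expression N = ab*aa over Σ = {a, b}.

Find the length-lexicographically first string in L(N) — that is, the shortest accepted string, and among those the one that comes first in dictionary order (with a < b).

By inspection of the expression, no string of length less than 3 matches, and aaa is the lexicographically first match of length 3.

aaa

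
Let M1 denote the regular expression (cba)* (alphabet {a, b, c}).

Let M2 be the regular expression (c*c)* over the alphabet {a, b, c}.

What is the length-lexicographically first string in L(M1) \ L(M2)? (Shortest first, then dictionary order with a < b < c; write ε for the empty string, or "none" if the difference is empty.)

cba

The string cba is accepted by M1 but not by M2.
No shorter string lies in the difference, and cba is the lexicographically first length-3 string in L(M1) \ L(M2).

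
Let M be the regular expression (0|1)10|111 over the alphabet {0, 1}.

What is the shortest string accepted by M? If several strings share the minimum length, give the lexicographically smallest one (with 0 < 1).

By inspection of the expression, no string of length less than 3 matches, and 010 is the lexicographically first match of length 3.

010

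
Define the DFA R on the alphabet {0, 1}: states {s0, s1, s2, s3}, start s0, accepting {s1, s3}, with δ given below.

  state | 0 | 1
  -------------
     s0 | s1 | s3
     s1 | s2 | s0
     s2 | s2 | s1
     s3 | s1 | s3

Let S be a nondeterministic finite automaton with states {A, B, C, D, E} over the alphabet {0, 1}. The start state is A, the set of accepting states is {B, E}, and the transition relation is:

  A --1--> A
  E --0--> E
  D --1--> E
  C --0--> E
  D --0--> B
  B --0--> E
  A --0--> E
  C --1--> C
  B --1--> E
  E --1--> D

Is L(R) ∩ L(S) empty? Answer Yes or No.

No

The string 0 is accepted by both R and S.
Hence L(R) ∩ L(S) ≠ ∅.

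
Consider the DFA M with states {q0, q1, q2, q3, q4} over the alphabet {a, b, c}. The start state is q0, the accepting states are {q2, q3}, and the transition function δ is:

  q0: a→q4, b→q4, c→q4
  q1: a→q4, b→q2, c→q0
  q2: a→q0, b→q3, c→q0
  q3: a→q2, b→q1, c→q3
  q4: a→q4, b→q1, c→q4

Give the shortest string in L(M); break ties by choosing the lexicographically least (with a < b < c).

A breadth-first search from q0 reaches an accepting state first via the path q0 → q4 → q1 → q2 on input abb.
No string of length < 3 is accepted (BFS exhausts all shorter strings without reaching an accepting state), and abb is the lexicographically least accepting string of length 3.

abb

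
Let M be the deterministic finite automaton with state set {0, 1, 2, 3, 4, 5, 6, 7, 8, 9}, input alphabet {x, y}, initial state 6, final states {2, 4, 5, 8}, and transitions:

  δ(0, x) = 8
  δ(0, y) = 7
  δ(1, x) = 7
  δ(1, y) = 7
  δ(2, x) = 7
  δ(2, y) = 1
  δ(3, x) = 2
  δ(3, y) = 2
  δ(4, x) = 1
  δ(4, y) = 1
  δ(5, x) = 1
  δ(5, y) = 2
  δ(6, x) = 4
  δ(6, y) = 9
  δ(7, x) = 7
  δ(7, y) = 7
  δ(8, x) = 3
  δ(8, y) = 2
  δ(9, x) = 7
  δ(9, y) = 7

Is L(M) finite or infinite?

The useful states (reachable from 6 and able to reach an accepting state) are {4, 6}.
Restricted to these states the transition graph has no cycle, so every accepting path has bounded length and L is finite.

finite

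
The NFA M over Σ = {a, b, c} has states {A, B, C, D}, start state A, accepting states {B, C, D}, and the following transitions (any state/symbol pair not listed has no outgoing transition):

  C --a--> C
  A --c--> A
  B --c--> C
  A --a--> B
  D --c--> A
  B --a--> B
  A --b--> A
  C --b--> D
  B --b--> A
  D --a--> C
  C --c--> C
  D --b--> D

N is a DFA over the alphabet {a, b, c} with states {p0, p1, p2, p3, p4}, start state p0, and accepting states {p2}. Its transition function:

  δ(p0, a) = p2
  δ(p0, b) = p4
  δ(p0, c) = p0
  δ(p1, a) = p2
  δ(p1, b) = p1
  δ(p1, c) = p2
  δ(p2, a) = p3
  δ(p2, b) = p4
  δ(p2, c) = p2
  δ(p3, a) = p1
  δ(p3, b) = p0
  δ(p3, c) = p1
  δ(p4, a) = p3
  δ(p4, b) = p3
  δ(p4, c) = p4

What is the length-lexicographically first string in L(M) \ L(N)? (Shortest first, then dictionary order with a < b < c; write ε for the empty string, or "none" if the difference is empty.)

aa

The string aa is accepted by M but not by N.
No shorter string lies in the difference, and aa is the lexicographically first length-2 string in L(M) \ L(N).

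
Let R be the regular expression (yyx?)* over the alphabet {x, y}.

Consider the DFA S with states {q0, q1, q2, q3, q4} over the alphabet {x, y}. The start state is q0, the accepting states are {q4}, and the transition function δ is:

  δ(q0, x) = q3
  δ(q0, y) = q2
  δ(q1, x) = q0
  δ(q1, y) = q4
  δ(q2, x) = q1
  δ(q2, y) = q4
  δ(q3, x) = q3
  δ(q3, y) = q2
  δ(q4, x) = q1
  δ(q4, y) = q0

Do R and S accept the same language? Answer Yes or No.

No

The empty string ε is accepted by R but rejected by S.
So L(R) ≠ L(S).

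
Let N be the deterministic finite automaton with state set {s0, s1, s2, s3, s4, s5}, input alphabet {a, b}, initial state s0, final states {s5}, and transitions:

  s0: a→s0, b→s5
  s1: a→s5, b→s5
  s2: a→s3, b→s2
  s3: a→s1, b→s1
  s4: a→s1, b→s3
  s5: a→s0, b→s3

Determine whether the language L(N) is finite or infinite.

infinite

State s0 is reachable from the start and can reach an accepting state, and it lies on the cycle s0 → s0.
Traversing that cycle any number of times yields accepted strings of unbounded length, so the language is infinite.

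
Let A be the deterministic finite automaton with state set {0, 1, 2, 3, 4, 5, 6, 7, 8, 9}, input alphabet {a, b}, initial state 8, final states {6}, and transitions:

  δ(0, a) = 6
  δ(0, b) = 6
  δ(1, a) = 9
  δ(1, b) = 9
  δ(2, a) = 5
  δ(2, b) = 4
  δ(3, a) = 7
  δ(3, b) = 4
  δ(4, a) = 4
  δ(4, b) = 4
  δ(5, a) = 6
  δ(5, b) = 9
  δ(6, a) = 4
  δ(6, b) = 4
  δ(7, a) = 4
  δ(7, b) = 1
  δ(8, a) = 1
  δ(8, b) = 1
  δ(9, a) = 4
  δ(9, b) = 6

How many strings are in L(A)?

4

The useful subgraph on states {1, 6, 8, 9} is acyclic, so L(A) is finite; the longest accepting path visits 4 useful states, giving maximum string length 3.
Counting accepting paths from 8 by length: 4 of length 3. Total 4.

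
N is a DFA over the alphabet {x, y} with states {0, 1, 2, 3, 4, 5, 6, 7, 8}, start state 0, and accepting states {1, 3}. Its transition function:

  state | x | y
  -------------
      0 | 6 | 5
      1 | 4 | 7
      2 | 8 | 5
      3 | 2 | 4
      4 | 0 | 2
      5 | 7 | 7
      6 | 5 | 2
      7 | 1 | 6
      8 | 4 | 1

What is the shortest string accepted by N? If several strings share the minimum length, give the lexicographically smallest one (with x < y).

A breadth-first search from 0 reaches an accepting state first via the path 0 → 5 → 7 → 1 on input yxx.
No string of length < 3 is accepted (BFS exhausts all shorter strings without reaching an accepting state), and yxx is the lexicographically least accepting string of length 3.

yxx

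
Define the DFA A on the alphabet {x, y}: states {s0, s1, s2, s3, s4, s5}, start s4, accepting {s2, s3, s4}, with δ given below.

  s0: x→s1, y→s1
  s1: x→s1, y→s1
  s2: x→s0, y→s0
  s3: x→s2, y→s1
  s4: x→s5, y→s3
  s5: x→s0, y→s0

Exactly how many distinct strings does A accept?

The useful subgraph on states {s2, s3, s4} is acyclic, so L(A) is finite; the longest accepting path visits 3 useful states, giving maximum string length 2.
Counting accepting paths from s4 by length: 1 of length 0, 1 of length 1, 1 of length 2. Total 3.

3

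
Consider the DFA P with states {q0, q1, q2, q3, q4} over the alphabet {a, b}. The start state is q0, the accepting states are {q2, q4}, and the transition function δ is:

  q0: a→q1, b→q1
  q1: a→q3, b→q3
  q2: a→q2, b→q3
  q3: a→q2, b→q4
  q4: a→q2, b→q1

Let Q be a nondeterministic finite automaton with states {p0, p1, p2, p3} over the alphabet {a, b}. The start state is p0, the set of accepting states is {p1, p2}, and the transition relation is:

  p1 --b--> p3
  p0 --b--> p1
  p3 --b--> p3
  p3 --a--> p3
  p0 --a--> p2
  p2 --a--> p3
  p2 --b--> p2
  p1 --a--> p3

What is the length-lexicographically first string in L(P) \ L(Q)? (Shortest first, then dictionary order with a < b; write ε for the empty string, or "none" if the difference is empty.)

The string aaa is accepted by P but not by Q.
No shorter string lies in the difference, and aaa is the lexicographically first length-3 string in L(P) \ L(Q).

aaa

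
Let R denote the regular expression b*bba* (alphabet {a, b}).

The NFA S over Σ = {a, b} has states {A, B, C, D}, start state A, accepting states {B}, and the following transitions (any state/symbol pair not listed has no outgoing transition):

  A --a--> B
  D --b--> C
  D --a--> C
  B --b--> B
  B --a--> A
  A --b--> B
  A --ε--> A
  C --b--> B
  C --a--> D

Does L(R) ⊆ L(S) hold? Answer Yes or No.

No

The string bba is in L(R) but not in L(S).
So L(R) ⊄ L(S).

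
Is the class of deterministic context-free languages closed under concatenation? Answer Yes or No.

Take L₁ = {ε, c} (finite, hence regular and DCFL) and L₂ = {c aⁿbⁿ : n≥0} ∪ {cc aⁿb²ⁿ : n≥0} (a DCFL: the number of leading c's tells the DPDA whether to pop one stack symbol per b or per two b's). Then L₁L₂ ∩ cca⁺b* = {cc aⁿbⁿ : n≥1} ∪ {cc aⁿb²ⁿ : n≥1}. If L₁L₂ were a DCFL, so would be this intersection with a regular set, and a DPDA for it started from its configuration after reading cc would accept {aⁿbⁿ : n≥1} ∪ {aⁿb²ⁿ : n≥1}, which no deterministic PDA accepts (a DPDA for it would have a single run on aⁿb²ⁿ, accepting after the prefix aⁿbⁿ and accepting again after n more b's; an ordinary PDA that simulates it on a's and b's and, at any moment when it is accepting, may switch to reading only a fresh letter d while feeding each d to the simulation as a b, would accept aⁱbʲdᵏ (k≥1) exactly when both aⁱbʲ and aⁱbʲ⁺ᵏ are in the language, i.e. its language intersected with the regular set a*b*d⁺ would be exactly {aⁿbⁿdⁿ : n≥1} — impossible, since context-free languages are closed under intersection with regular sets and {aⁿbⁿdⁿ} is not context-free). Hence L₁L₂ is not a DCFL.

No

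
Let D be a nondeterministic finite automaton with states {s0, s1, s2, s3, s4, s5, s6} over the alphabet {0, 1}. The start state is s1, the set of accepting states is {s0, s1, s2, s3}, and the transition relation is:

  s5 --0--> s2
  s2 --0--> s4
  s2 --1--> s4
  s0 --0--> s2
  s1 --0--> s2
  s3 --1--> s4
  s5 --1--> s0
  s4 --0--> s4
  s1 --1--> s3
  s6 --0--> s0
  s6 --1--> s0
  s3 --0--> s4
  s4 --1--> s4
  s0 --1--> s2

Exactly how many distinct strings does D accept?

3

The useful subgraph on states {s1, s2, s3} is acyclic, so L(D) is finite; the longest accepting path visits 2 useful states, giving maximum string length 1.
Counting accepting paths from s1 by length: 1 of length 0, 2 of length 1. Total 3.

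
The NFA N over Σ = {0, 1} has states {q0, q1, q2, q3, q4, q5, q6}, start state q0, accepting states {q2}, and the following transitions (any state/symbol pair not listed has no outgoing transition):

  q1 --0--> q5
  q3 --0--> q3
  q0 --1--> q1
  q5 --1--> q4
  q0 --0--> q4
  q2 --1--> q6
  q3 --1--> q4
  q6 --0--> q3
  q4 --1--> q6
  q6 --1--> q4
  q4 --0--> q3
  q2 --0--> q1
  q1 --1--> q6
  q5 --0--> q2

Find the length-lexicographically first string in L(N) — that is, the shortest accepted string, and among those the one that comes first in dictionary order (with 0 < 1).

A breadth-first search from q0 reaches an accepting state first via the path q0 → q1 → q5 → q2 on input 100.
No string of length < 3 is accepted (BFS exhausts all shorter strings without reaching an accepting state), and 100 is the lexicographically least accepting string of length 3.

100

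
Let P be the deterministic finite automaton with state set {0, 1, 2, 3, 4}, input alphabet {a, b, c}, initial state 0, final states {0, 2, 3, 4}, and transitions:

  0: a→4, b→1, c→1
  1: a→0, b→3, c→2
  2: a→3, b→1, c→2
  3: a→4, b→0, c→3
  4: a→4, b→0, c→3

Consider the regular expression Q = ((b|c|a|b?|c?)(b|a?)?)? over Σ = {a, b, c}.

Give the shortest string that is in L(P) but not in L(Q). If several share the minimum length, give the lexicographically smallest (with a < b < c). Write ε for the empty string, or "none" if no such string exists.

The string ac is accepted by P but not by Q.
No shorter string lies in the difference, and ac is the lexicographically first length-2 string in L(P) \ L(Q).

ac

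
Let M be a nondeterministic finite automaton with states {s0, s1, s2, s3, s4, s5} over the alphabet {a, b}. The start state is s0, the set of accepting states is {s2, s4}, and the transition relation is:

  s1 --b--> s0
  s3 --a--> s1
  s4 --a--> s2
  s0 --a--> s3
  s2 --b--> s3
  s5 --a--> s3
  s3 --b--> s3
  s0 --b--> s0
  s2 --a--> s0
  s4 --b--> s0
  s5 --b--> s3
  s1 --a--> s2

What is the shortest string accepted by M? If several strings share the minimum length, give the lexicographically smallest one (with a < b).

aaa

A breadth-first search from s0 reaches an accepting state first via the path s0 → s3 → s1 → s2 on input aaa.
No string of length < 3 is accepted (BFS exhausts all shorter strings without reaching an accepting state), and aaa is the lexicographically least accepting string of length 3.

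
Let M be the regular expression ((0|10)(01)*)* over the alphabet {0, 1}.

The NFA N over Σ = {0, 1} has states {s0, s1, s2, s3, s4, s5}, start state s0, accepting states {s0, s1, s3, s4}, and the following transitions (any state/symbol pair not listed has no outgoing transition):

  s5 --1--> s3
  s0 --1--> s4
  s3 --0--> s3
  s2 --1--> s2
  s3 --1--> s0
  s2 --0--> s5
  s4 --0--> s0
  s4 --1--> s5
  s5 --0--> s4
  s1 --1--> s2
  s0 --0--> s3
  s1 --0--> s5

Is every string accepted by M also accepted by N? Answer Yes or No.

Converting the expression M to a DFA (subset construction, then merging equivalent states) gives the minimal DFA with states {m0, m1, m2, m3, m4}, start state m0, accepting states {m0, m1, m3} and transitions m0: 0→m1, 1→m2; m1: 0→m3, 1→m2; m2: 0→m1, 1→m4; m3: 0→m3, 1→m1; m4: 0→m4, 1→m4.
Exploring the product automaton M × N from the start pair (m0, s0), following both machines on each input symbol, reaches 10 state pairs: (m0, s0), (m1, s3), (m2, s4), (m3, s3), (m2, s0), (m1, s0), (m4, s5), (m4, s4), (m4, s3), (m4, s0).
M accepts in {m0, m1, m3} and N accepts in {s0, s1, s3, s4}. The reachable pairs whose M-component is accepting are (m0, s0), (m1, s3), (m3, s3), (m1, s0); in each of them the N-component is accepting too, so the product for L(M) \ L(N) (M-component accepting, N-component rejecting) has no reachable accepting pair and the difference is empty.
Hence every string in L(M) is also in L(N).

Yes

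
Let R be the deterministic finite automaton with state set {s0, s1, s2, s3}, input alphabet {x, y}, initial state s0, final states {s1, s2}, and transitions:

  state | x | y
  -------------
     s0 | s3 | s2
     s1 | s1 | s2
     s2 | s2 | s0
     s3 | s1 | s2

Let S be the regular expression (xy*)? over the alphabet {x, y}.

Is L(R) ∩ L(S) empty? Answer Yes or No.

No

The string xy is accepted by both R and S.
Hence L(R) ∩ L(S) ≠ ∅.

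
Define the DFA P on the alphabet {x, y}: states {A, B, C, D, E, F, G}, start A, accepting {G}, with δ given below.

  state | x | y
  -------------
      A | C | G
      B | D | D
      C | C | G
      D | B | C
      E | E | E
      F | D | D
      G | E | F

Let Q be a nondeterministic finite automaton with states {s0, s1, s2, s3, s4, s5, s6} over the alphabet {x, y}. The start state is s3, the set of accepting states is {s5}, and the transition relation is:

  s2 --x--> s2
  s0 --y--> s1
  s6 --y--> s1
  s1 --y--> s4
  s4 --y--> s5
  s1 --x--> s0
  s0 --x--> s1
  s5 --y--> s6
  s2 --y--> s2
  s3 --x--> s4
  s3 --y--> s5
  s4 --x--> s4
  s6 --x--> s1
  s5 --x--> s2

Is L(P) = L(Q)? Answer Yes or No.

Yes

Exploring the product automaton P × Q from the start pair (A, s3), following both machines on each input symbol, reaches 7 state pairs: (A, s3), (C, s4), (G, s5), (E, s2), (F, s6), (D, s1), (B, s0).
P accepts in {G} and Q accepts in {s5}. In every reachable pair the two components are either both accepting — (G, s5) — or both non-accepting, so no string is accepted by exactly one of the machines: L(P) \ L(Q) and L(Q) \ L(P) are both empty.
Hence every string is accepted by P iff it is accepted by Q, and the two languages coincide.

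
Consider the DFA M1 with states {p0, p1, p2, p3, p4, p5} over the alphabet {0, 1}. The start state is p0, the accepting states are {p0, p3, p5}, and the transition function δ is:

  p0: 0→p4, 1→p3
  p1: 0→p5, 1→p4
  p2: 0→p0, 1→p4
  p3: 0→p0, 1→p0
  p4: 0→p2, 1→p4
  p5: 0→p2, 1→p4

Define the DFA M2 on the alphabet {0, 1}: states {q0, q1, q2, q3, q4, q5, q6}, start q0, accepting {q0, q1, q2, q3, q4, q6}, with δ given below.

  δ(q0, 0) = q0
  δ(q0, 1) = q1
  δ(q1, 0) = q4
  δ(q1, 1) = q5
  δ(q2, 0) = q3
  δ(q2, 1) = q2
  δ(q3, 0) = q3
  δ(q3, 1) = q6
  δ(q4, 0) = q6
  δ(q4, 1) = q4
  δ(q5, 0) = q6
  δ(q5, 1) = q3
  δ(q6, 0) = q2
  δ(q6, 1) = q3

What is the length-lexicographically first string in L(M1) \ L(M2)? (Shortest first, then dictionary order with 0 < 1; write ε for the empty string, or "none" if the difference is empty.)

The string 11 is accepted by M1 but not by M2.
No shorter string lies in the difference, and 11 is the lexicographically first length-2 string in L(M1) \ L(M2).

11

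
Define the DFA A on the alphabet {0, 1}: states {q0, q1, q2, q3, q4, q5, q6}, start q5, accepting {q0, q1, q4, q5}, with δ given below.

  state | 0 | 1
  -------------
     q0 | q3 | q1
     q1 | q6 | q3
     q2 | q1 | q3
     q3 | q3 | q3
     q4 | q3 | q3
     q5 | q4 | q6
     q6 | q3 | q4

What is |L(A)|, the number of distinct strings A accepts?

3

The useful subgraph on states {q4, q5, q6} is acyclic, so L(A) is finite; the longest accepting path visits 3 useful states, giving maximum string length 2.
Counting accepting paths from q5 by length: 1 of length 0, 1 of length 1, 1 of length 2. Total 3.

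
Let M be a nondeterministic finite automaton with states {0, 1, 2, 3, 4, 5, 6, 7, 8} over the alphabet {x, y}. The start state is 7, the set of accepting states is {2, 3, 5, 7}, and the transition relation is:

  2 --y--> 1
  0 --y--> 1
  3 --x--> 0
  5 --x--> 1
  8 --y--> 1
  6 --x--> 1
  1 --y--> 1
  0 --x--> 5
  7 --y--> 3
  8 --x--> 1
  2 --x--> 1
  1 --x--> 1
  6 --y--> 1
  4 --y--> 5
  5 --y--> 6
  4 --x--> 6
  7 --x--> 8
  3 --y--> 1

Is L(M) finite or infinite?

finite

The useful states (reachable from 7 and able to reach an accepting state) are {0, 3, 5, 7}.
Restricted to these states the transition graph has no cycle, so every accepting path has bounded length and L is finite.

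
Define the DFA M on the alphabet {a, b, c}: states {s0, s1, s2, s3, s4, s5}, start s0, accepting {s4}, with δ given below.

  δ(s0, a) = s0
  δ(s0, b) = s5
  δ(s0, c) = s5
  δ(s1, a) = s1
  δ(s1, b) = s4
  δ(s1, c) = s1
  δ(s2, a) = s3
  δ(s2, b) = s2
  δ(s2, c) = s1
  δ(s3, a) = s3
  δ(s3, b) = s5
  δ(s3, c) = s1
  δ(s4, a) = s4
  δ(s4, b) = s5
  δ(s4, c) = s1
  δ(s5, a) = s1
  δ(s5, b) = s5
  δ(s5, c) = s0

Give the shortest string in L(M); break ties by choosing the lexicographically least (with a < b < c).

bab

A breadth-first search from s0 reaches an accepting state first via the path s0 → s5 → s1 → s4 on input bab.
No string of length < 3 is accepted (BFS exhausts all shorter strings without reaching an accepting state), and bab is the lexicographically least accepting string of length 3.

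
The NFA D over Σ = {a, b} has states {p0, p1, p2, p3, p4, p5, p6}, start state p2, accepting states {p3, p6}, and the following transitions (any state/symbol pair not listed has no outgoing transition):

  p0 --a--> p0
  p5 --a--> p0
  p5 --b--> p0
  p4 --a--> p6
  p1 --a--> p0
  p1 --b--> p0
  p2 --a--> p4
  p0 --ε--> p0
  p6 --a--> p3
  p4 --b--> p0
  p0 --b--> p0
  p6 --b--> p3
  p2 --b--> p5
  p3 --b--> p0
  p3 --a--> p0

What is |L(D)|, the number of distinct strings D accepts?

3

The useful subgraph on states {p2, p3, p4, p6} is acyclic, so L(D) is finite; the longest accepting path visits 4 useful states, giving maximum string length 3.
Counting accepting paths from p2 by length: 1 of length 2, 2 of length 3. Total 3.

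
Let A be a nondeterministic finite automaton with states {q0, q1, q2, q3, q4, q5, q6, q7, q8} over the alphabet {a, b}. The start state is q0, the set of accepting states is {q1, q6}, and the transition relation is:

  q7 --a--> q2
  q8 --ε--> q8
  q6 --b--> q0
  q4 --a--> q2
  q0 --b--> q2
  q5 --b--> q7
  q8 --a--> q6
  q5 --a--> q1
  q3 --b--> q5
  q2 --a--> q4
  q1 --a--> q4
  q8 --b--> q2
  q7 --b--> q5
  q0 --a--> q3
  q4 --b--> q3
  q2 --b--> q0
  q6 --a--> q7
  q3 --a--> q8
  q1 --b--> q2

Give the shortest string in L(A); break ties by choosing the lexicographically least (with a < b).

A breadth-first search from q0 reaches an accepting state first via the path q0 → q3 → q8 → q6 on input aaa.
No string of length < 3 is accepted (BFS exhausts all shorter strings without reaching an accepting state), and aaa is the lexicographically least accepting string of length 3.

aaa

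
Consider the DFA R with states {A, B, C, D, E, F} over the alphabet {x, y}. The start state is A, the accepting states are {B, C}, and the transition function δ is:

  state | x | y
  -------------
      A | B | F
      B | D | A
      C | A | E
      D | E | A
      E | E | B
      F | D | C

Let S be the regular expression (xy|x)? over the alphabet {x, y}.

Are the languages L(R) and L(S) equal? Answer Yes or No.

No

The string yy is accepted by R but rejected by S.
So L(R) ≠ L(S).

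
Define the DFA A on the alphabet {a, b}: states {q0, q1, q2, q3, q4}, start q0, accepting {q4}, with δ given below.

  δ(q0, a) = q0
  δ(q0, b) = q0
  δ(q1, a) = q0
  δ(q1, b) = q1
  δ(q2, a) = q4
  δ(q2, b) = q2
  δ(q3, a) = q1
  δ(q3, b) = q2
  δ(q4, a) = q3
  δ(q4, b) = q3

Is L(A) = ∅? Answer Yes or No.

The states reachable from the start state are {q0}.
None of the accepting states {q4} is reachable, so no string is accepted and L(A) = ∅.

Yes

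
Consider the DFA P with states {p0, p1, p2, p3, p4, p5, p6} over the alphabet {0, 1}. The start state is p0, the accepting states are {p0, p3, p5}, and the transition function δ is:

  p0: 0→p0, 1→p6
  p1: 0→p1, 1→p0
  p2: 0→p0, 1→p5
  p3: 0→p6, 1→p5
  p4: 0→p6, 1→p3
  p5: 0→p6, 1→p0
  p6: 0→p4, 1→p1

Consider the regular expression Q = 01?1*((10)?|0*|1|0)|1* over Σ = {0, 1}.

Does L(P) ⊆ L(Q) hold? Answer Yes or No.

The string 101 is in L(P) but not in L(Q).
So L(P) ⊄ L(Q).

No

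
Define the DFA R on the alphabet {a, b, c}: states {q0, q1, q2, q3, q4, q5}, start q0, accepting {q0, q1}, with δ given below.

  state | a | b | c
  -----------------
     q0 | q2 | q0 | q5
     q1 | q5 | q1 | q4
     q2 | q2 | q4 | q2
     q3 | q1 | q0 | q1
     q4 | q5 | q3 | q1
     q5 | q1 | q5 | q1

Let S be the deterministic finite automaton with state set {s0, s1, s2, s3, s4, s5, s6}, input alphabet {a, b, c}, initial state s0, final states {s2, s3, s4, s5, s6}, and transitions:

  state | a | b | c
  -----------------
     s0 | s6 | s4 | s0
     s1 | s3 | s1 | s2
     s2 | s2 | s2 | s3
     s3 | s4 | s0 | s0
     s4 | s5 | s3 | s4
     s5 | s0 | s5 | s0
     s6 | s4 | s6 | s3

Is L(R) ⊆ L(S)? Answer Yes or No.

No

The empty string ε is in L(R) but not in L(S).
So L(R) ⊄ L(S).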